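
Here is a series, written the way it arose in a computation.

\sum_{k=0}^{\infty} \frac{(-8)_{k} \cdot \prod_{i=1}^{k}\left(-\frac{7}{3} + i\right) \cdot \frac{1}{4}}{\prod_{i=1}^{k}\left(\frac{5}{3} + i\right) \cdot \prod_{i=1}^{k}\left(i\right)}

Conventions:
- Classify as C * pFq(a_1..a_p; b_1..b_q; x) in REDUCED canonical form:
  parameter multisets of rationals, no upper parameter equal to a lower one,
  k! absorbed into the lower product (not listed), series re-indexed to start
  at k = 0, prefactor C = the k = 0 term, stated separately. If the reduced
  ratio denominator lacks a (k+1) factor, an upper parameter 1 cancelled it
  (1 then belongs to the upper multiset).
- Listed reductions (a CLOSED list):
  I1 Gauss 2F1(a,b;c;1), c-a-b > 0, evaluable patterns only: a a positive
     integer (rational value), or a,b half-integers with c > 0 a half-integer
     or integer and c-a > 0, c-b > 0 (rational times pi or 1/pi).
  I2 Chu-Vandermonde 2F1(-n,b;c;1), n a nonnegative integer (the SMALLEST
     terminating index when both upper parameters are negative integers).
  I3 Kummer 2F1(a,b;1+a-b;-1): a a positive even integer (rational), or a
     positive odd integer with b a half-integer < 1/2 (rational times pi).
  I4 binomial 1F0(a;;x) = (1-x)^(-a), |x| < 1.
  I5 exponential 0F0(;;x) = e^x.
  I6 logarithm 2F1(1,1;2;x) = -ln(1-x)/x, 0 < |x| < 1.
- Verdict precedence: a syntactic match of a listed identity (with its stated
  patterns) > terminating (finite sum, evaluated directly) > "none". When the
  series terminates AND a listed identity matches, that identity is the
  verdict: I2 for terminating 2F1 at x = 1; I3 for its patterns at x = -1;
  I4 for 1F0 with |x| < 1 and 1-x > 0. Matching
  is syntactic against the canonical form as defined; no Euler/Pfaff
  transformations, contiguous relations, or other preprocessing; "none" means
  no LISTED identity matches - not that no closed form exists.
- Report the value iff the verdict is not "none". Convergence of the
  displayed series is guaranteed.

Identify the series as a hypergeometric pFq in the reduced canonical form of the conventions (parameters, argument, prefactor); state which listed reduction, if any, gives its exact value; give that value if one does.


The tell: t_0 = \frac{1}{4} here, and the product of the first k integers (prefactor 1/4) is k!.
Term ratio: r(k) = 1 * (k-8) (k-\frac{4}{3}) / [(k+\frac{8}{3}) (k+1)] - rational; roots negated = parameters, x = 1, C = \frac{1}{4}.

At argument 1: a 2F1 with upper {-8, -\frac{4}{3}}, lower {\frac{8}{3}}, scaled by C = \frac{1}{4}. Verdict: the Chu-Vandermonde identity I2 matches (terminating 2F1 at x = 1 with n = 8, b = -4/3, c = \frac{8}{3}). Hence: \frac{885735}{589628}.


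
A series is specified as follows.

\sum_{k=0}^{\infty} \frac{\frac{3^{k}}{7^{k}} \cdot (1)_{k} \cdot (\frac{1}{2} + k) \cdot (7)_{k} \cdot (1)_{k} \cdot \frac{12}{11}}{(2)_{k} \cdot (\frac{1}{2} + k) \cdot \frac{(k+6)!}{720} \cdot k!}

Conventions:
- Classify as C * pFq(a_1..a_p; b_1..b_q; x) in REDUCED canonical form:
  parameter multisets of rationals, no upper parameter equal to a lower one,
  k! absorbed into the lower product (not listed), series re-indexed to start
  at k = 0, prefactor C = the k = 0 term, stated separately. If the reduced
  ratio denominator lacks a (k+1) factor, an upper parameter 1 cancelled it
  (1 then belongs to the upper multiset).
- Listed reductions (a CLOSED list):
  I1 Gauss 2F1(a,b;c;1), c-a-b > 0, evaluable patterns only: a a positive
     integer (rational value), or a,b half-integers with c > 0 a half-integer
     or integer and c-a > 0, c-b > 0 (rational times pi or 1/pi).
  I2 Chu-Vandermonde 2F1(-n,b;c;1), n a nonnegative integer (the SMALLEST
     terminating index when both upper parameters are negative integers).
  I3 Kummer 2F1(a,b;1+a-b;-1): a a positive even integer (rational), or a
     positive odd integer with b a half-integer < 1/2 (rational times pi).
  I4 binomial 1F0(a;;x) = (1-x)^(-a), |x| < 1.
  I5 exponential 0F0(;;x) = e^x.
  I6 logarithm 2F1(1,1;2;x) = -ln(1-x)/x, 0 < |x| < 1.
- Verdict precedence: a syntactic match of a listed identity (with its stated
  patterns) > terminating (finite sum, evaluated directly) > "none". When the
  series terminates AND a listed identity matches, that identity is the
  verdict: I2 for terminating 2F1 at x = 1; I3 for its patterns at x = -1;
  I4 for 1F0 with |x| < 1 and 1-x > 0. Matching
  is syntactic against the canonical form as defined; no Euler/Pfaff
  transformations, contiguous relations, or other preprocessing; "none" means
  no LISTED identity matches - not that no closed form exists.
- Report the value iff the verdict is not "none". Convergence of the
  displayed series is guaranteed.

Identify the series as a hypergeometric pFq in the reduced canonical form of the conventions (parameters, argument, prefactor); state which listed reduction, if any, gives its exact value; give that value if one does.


The series (x = \frac{3}{7}) is 2F1: upper {1, 1}, lower {2}, prefactor \frac{12}{11}. Verdict at x = \frac{3}{7}: the I6 logarithm reduction matches (the logarithm: parameters (1,1;2), x = \frac{3}{7}). Sum: \left(-\frac{28}{11}\right) \cdot \ln\left(\frac{4}{7}\right).

Key step: with t_0 = \frac{12}{11}, the factor k + 1/2 cancels (top and bottom), leaving C = 12/11.
Term ratio: r(k) = \frac{3}{7} * (k+1) (k+1) / [(k+2) (k+1)] - poly over poly, x = \frac{3}{7} from leading terms; C = \frac{12}{11} at k = 0.


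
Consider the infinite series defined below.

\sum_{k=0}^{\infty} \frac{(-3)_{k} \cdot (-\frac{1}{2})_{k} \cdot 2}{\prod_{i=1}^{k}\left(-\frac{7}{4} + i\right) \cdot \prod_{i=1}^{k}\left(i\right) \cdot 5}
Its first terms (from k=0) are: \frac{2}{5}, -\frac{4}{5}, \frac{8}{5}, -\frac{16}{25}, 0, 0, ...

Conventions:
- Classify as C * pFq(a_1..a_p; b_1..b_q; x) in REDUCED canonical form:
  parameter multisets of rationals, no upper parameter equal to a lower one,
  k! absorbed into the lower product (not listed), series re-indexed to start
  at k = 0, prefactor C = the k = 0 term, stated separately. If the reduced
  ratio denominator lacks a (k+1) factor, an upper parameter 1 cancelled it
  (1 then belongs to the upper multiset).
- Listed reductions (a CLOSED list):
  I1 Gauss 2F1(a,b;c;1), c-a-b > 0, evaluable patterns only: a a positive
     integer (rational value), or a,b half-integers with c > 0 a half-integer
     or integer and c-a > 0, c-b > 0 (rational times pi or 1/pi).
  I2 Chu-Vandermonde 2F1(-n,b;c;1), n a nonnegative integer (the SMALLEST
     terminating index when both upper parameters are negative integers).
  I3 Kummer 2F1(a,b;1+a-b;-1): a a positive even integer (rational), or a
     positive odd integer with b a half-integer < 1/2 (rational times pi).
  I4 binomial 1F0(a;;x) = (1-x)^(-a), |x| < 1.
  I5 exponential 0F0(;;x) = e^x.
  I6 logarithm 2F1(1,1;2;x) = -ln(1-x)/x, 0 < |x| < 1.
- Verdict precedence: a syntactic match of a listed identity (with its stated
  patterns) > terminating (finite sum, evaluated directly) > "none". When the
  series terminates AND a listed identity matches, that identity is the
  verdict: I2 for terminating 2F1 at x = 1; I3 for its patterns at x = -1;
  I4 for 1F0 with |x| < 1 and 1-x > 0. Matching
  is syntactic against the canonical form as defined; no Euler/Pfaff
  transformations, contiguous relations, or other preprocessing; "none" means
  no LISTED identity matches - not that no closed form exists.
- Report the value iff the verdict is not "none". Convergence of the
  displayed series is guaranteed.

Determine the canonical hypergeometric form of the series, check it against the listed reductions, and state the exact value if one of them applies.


Canonical form: C = \frac{2}{5} times 2F1 with upper {-3, -\frac{1}{2}}, lower {-\frac{3}{4}}, x = 1. Verdict: Chu-Vandermonde (I2) fires (terminating 2F1 at x = 1 with n = 3, b = -1/2, c = -\frac{3}{4}). Exact value: \frac{14}{25}.

The tell: with t_0 = \frac{2}{5}, the constant factors (prefactor 2/5) combine into one prefactor.
Consecutive-term ratio: r(k) = 1 * (k-3) (k-\frac{1}{2}) / [(k-\frac{3}{4}) (k+1)] ; factor over Q: parameters, x = 1, and C = \frac{2}{5}.


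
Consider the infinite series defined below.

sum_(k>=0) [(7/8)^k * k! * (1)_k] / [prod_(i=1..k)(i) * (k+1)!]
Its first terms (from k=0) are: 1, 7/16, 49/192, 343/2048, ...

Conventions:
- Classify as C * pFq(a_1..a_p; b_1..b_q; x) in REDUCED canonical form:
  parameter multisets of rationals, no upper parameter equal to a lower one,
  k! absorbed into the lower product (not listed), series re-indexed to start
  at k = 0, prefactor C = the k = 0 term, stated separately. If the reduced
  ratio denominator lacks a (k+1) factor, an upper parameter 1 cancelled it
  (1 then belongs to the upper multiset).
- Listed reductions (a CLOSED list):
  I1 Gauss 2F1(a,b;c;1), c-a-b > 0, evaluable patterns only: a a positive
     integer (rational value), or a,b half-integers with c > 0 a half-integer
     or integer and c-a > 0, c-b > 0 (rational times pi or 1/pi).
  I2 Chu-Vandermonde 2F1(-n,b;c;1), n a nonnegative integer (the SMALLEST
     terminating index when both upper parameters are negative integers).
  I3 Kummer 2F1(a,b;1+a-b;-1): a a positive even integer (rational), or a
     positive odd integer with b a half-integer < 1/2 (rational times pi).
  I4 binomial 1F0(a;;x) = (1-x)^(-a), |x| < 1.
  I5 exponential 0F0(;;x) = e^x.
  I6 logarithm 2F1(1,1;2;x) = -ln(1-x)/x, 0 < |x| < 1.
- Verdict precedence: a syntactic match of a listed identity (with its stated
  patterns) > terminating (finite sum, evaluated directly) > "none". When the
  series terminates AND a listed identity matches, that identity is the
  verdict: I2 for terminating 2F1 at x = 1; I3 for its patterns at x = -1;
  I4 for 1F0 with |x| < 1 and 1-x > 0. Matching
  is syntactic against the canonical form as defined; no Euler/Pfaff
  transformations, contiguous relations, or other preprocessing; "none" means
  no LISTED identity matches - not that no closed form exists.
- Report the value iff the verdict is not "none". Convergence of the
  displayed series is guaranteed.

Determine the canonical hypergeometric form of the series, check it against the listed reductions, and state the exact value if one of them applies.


First insight: t_0 being 1, the factorial ratio (C = 1, x = 7/8) (k+a-1)!/(a-1)! is a rising factorial (a)_k.
Term ratio: r(k) = (7/8) * (k+1) (k+1) / [(k+2) (k+1)] - poly over poly, x = (7/8) from leading terms; C = 1 at k = 0.

Classification (C = 1): 2F1 with upper {1, 1}, lower {2}, argument x = 7/8. Verdict: the I6 logarithm reduction fires (the logarithm: parameters (1,1;2), x = 7/8). Hence: (-8/7) * ln(1/8).


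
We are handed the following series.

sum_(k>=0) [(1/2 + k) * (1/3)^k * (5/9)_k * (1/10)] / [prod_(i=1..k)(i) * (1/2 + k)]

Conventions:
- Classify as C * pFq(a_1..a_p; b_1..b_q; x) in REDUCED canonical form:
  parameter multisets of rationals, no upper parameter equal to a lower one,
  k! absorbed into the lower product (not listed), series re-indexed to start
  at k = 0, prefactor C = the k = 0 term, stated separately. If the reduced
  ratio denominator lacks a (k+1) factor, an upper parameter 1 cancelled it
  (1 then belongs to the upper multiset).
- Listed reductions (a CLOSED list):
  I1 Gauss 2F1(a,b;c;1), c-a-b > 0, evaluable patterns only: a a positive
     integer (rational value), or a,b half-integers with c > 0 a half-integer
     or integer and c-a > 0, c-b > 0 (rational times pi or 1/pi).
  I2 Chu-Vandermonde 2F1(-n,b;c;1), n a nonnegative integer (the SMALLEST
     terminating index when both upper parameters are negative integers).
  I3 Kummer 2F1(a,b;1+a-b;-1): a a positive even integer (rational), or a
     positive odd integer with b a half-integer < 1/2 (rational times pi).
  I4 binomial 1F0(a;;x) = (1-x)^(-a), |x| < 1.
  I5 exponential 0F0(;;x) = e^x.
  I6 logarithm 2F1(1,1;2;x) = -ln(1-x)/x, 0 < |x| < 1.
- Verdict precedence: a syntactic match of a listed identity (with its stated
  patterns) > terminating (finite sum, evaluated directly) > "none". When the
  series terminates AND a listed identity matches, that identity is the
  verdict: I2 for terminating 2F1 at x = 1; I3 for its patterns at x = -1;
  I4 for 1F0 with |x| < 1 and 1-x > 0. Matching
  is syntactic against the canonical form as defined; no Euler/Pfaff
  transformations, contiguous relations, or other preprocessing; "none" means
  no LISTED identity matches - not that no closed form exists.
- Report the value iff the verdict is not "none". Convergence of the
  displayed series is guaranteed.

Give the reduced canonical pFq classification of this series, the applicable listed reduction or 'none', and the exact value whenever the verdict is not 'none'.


Prefactor 1/10, argument 1/3: 1F0 with upper {5/9} over lower {-}. Verdict: the I4 binomial reduction matches (the 1F0 binomial series: exponent -5/9, x = 1/3). Value: (1/10) * (2/3)^(-5/9).

Key step: t_0 = 1/10 here, and the product of the first k integers (C = 1/10) is k!.
Term ratio: r(k) = (1/3) * (k+5/9) / [(k+1)] ; factor over Q: parameters, x = (1/3), and C = 1/10.


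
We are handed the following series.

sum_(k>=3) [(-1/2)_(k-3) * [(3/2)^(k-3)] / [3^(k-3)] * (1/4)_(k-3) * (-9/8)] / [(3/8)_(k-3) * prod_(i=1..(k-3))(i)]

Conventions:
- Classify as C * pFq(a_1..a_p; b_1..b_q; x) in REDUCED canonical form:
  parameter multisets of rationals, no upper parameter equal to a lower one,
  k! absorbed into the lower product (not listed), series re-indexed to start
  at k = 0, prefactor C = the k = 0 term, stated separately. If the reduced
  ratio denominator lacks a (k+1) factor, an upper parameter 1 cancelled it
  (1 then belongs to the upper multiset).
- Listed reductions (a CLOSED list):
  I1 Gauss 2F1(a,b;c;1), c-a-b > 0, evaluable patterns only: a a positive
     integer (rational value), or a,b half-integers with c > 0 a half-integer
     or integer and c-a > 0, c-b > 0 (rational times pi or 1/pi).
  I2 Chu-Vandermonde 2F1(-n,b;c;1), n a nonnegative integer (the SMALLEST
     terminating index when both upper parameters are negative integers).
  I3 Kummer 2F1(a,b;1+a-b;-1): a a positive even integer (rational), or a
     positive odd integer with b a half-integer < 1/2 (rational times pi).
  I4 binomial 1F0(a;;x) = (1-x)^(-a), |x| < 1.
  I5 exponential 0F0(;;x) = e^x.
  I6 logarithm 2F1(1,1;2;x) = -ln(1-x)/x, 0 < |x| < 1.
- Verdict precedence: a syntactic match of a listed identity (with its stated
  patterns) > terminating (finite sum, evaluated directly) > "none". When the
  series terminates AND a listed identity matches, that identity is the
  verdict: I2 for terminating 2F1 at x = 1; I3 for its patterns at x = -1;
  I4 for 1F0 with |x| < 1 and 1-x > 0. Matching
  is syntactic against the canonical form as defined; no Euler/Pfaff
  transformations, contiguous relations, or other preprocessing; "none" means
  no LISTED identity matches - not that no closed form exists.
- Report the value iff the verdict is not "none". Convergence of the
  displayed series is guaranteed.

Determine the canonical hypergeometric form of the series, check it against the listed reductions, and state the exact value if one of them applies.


At argument 1/2: a 2F1 with upper {-1/2, 1/4}, lower {3/8}, scaled by C = -9/8. Verdict: no listed reduction: x = 1/2 and upper {-1/2, 1/4} fail every I1-I6 pattern.

Key step: from the first term -9/8: the product of the first k integers (C = -9/8) is k!.
Step ratio: r(k) = (1/2) * (k-1/2) (k+1/4) / [(k+3/8) (k+1)] - rational in k, leading ratio (1/2); with t_0 = -9/8, classification follows.


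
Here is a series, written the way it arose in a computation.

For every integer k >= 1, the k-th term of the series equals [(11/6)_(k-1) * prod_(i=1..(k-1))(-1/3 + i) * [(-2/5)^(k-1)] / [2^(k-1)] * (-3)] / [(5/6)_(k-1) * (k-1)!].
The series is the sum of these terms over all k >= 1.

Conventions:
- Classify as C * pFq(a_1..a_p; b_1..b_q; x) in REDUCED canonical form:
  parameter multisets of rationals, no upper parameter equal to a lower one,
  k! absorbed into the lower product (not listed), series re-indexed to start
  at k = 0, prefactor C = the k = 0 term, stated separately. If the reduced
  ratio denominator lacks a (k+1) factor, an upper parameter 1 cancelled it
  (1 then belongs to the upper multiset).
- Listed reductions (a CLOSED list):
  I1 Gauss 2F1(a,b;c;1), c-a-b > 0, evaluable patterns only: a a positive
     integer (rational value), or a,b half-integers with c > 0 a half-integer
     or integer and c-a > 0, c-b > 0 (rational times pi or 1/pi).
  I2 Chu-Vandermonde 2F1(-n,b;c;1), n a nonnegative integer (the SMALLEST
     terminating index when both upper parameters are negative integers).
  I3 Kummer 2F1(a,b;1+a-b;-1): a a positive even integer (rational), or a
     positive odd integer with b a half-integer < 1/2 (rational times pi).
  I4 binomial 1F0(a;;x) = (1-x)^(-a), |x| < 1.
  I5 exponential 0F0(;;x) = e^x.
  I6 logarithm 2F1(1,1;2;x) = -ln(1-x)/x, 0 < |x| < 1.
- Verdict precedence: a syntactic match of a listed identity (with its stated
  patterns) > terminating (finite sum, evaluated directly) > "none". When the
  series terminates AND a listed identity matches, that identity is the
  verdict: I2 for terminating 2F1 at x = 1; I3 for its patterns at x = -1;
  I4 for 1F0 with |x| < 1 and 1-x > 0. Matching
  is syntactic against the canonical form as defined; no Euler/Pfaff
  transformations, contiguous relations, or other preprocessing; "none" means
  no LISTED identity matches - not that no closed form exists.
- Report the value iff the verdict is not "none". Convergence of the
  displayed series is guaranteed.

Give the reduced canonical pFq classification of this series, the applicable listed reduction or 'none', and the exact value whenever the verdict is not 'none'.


The series (x = -1/5) is 2F1: upper {2/3, 11/6}, lower {5/6}, prefactor -3. Verdict: none. Every listed pattern misses the 2F1 form at -1/5, upper {2/3, 11/6}.

Structural cue: t_0 being -3, the running product (C = -3) telescopes to a rising factorial.
Step ratio: r(k) = (-1/5) * (k+2/3) (k+11/6) / [(k+5/6) (k+1)] - poly over poly, x = (-1/5) from leading terms; C = -3 at k = 0.


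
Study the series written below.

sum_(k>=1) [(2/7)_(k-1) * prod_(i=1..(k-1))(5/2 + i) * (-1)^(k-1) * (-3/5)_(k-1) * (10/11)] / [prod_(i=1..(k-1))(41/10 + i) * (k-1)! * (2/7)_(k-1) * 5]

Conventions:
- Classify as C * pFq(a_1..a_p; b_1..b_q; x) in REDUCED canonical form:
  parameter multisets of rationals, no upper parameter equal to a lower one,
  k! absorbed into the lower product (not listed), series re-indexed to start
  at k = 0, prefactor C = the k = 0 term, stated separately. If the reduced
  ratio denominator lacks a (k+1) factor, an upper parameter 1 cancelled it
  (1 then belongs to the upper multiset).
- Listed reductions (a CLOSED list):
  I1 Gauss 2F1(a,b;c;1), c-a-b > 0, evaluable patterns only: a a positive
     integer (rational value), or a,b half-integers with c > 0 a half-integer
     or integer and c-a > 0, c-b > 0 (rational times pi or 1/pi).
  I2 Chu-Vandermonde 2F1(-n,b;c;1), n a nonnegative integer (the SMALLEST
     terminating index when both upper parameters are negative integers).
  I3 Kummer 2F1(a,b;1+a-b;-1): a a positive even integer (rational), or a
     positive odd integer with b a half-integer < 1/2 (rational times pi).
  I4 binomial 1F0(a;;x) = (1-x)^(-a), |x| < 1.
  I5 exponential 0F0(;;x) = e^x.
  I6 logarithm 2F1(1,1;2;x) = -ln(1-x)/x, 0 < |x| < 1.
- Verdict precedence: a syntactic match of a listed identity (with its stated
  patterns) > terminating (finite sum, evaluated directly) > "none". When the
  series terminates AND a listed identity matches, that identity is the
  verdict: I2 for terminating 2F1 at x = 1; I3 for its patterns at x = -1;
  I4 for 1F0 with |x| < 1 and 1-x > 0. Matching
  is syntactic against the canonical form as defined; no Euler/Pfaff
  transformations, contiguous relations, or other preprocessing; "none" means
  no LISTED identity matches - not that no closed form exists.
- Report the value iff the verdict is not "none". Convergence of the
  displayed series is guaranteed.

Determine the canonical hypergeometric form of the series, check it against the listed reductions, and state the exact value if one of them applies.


This is 2/11 * 2F1(-3/5, 7/2; 51/10; -1) in reduced canonical form. Verdict: none - at argument -1 the multisets {-3/5, 7/2} ; {51/10} match no listed identity.

Structural cue: with t_0 = 2/11, the parameter 2/7 appears in both the upper and lower lists and cancels.
Ratio: r(k) = (-1) * (k-3/5) (k+7/2) / [(k+51/10) (k+1)] - rational in k, leading ratio (-1); with t_0 = 2/11, classification follows.


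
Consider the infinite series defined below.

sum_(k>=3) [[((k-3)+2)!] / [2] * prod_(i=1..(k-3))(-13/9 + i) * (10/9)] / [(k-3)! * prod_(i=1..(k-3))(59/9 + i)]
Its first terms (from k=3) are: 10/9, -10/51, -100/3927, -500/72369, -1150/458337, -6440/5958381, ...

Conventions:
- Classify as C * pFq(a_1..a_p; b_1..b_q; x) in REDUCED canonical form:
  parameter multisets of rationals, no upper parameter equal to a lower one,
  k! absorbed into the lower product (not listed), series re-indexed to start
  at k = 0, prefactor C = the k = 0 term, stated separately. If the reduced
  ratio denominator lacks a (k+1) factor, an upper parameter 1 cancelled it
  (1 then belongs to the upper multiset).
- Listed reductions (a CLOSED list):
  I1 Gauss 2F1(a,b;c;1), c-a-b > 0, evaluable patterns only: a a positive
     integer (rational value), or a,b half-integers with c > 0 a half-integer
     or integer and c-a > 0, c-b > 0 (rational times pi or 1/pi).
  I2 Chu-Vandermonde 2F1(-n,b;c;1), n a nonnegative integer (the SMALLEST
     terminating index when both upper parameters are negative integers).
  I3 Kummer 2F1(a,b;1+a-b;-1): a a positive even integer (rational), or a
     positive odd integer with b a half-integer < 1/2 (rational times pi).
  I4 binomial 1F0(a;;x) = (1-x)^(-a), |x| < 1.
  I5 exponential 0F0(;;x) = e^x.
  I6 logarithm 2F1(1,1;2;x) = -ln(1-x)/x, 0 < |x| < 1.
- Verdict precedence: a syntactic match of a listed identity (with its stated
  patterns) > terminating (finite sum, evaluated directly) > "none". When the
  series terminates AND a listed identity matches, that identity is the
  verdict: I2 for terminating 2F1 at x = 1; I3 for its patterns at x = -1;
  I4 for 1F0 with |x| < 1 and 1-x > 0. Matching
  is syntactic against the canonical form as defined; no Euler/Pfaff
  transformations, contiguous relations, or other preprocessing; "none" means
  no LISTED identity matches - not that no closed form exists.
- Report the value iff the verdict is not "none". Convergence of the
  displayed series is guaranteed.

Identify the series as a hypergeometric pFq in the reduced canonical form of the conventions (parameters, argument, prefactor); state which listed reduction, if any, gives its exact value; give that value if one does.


Reduced: x = 1, 2F1, upper = {-4/9, 3}, lower = {68/9}, C = 10/9. Verdict: Gauss's theorem (I1) applies (x = 1: the Gamma ratio telescopes since c-a-b = 5 > 0 and a = 3 in Z>0). Sum: 120950/137781.

Key step: t_0 being 10/9, the lower running product (C = 10/9) is a rising factorial.
Consecutive-term ratio: r(k) = 1 * (k-4/9) (k+3) / [(k+68/9) (k+1)] - rational in k. x = 1; t_0 = 10/9; negate the roots.


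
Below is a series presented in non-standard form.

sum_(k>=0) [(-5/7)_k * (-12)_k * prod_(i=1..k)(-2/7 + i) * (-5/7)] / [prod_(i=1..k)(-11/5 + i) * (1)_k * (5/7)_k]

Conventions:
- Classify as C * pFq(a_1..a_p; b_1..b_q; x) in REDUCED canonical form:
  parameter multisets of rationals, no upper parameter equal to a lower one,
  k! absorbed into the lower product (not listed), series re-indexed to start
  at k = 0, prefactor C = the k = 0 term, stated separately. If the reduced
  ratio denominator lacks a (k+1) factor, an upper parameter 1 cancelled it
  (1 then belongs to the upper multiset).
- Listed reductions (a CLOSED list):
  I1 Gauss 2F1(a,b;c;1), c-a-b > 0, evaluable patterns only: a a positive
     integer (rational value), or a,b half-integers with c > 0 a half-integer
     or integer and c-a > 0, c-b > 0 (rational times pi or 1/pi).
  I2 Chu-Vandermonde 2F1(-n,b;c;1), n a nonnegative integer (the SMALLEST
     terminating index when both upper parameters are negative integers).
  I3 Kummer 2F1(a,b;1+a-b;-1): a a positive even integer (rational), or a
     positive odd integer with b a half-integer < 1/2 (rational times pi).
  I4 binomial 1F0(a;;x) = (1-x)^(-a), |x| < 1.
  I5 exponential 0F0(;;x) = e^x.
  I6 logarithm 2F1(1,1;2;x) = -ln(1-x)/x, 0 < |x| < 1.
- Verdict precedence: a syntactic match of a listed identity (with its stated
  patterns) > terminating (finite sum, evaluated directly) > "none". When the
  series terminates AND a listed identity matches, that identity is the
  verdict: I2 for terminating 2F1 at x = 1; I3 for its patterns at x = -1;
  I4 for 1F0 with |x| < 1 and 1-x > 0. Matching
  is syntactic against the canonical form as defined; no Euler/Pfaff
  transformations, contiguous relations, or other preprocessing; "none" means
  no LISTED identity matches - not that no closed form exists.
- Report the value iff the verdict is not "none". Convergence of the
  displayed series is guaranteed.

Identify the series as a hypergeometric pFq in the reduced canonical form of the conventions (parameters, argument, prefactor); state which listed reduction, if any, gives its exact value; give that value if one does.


The series (x = 1) is 2F1: upper {-12, -5/7}, lower {-6/5}, prefactor -5/7. Verdict (x = 1): Chu-Vandermonde (I2) applies (terminating 2F1 at x = 1 with n = 12, b = -5/7, c = -6/5). Sum: 66292890266108820/12528814824739577.

Key observation: t_0 being -5/7, the lower running product (prefactor -5/7) is a rising factorial.
Adjacent-term ratio: r(k) = 1 * (k-12) (k-5/7) / [(k-6/5) (k+1)] - rational; roots negated = parameters, x = 1, C = -5/7.


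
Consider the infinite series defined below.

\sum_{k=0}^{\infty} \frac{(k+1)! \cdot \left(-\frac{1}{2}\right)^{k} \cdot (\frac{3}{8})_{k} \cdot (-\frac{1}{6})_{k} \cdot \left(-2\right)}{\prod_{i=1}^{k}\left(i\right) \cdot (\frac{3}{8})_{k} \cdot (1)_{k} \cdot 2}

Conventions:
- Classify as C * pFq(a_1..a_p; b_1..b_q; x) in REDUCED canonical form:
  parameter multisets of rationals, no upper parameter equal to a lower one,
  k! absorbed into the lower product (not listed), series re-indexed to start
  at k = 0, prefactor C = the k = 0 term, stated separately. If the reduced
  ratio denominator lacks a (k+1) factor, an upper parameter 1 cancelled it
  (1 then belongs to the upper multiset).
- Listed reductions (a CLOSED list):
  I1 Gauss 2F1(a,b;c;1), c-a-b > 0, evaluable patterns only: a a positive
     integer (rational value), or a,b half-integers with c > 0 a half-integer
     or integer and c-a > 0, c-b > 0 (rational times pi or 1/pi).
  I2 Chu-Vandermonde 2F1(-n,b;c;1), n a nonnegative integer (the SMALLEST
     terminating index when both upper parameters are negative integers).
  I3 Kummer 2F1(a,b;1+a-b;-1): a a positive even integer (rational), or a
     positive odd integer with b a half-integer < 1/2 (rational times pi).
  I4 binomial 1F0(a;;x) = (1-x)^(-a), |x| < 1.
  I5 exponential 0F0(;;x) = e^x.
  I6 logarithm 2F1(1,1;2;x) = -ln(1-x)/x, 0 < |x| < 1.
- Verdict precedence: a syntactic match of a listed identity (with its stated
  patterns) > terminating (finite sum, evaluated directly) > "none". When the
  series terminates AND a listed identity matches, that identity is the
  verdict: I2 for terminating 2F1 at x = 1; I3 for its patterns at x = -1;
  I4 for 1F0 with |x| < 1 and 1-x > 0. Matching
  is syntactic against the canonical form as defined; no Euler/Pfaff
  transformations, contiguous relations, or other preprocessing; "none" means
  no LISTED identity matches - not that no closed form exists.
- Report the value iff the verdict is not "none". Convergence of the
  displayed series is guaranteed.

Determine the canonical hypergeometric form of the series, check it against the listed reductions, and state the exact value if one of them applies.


Canonical form: C = -1 times 2F1 with upper {-\frac{1}{6}, 2}, lower {1}, x = -\frac{1}{2}. Verdict: none. A 2F1 with upper {-\frac{1}{6}, 2} fits none of I1-I6 at x = -\frac{1}{2}; the sum runs forever.

First insight: t_0 being -1, the factorial ratio (prefactor -1) (k+a-1)!/(a-1)! is a rising factorial (a)_k.
Ratio: r(k) = -\frac{1}{2} * (k-\frac{1}{6}) (k+2) / [(k+1) (k+1)] - rational; roots negated = parameters, x = -\frac{1}{2}, C = -1.


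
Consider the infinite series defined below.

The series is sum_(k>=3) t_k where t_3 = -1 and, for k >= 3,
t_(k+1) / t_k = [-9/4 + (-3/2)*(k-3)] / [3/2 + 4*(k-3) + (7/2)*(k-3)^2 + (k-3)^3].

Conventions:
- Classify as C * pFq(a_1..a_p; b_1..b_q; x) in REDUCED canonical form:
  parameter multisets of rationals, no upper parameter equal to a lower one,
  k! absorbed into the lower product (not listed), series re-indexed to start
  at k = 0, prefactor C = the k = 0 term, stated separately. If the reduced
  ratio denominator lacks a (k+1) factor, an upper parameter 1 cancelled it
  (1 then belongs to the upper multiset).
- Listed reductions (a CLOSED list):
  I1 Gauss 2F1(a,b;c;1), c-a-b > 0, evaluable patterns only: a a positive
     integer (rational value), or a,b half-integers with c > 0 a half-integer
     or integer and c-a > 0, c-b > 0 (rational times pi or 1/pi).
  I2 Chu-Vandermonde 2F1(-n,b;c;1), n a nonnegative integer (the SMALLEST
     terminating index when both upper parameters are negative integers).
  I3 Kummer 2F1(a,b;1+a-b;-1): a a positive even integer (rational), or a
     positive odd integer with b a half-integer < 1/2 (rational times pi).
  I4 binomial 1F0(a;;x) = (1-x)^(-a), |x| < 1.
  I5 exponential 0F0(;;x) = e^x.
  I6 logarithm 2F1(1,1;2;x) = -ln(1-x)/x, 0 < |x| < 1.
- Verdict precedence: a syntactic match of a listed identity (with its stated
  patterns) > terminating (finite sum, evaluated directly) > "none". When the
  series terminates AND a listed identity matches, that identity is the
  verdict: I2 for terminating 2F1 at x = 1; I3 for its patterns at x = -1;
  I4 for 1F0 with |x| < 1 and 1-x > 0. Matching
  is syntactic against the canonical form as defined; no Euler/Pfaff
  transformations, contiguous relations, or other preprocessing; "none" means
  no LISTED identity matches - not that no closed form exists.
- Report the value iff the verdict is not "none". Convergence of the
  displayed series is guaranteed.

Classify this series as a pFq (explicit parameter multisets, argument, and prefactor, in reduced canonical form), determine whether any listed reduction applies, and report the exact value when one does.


The series (x = -3/2) is 0F1: upper {-}, lower {1}, prefactor -1. Verdict: none. No listed pattern accepts 0F1(-; 1; -3/2).

Structural cue: with t_0 = -1, roots of the ratio polynomials (C = -1) are the negated parameters.
Step ratio: r(k) = (-3/2) * 1 / [(k+1) (k+1)] ; factor over Q: parameters, x = (-3/2), and C = -1.


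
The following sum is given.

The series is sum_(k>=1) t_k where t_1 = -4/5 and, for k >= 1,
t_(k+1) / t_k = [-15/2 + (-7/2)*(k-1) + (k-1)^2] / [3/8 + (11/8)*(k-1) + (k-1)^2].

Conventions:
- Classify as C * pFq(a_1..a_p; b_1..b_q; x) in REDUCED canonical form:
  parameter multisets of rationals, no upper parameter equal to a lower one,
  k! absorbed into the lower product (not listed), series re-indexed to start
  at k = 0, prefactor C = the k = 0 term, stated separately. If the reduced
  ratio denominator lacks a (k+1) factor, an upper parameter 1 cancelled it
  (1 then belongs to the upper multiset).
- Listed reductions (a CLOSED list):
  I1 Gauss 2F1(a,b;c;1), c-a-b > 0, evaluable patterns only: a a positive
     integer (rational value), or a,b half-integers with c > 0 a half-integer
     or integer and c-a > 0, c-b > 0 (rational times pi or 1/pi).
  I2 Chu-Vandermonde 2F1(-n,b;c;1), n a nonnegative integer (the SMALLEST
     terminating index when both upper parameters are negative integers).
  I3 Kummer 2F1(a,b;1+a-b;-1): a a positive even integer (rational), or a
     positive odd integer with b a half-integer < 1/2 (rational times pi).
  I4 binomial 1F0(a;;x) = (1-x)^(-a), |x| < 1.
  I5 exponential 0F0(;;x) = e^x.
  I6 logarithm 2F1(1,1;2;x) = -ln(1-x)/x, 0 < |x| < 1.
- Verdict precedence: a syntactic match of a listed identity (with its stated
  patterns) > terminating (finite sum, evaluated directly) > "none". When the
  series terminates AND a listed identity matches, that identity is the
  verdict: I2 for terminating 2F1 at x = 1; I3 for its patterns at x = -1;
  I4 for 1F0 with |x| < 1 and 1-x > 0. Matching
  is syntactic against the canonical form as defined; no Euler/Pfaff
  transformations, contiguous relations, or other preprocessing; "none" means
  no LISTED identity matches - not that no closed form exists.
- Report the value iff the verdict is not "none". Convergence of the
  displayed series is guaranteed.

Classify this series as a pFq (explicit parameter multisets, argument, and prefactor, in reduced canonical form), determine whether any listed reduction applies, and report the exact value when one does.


Canonical form: C = -4/5 times 2F1 with upper {-5, 3/2}, lower {3/8}, x = 1. Verdict: Chu-Vandermonde (I2) matches (terminating 2F1 at x = 1 with n = 5, b = 3/2, c = 3/8). Value: -92/3135.

Key step: with t_0 = -4/5, roots of the ratio polynomials (C = -4/5, x = 1) are the negated parameters.
Step ratio: r(k) = 1 * (k-5) (k+3/2) / [(k+3/8) (k+1)] - poly over poly, x = 1 from leading terms; C = -4/5 at k = 0.


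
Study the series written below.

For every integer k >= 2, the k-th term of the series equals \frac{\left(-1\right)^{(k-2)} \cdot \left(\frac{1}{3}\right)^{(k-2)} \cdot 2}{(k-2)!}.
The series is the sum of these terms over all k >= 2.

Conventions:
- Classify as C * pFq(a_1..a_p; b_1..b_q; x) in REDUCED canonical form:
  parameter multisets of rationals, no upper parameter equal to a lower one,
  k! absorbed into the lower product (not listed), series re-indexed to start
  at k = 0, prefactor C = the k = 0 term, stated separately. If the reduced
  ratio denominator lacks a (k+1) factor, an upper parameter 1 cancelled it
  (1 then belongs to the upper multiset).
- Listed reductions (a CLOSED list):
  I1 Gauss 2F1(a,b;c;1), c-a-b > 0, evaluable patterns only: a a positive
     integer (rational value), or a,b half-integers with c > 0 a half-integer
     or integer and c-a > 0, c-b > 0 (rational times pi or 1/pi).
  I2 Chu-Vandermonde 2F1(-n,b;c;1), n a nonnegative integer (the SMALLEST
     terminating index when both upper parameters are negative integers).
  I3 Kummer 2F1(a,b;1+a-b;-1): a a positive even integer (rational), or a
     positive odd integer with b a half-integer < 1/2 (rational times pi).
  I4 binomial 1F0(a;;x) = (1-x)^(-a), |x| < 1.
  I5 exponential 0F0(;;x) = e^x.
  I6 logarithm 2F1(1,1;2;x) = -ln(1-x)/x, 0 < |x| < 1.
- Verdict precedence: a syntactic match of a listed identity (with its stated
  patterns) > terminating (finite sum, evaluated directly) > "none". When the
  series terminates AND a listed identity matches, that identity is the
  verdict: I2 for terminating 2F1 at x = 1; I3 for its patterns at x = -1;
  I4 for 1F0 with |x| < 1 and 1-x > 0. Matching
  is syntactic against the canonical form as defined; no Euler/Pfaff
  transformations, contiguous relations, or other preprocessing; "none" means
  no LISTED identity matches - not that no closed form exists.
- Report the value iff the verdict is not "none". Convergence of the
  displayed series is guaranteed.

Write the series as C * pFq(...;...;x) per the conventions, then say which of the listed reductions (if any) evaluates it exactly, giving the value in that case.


At argument -\frac{1}{3}: a 0F0 with upper {-}, lower {-}, scaled by C = 2. Verdict (x = -\frac{1}{3}): the exponential series (I5) applies (the 0F0 exponential series at x = -\frac{1}{3}). Exact value: 2 \cdot e^{-\frac{1}{3}}.

Key step: from the first term 2: the (-1)^k factor (prefactor 2) folds into the argument's sign.
Ratio: r(k) = -\frac{1}{3} * 1 / [(k+1)] - rational in k. x = -\frac{1}{3}; t_0 = 2; negate the roots.


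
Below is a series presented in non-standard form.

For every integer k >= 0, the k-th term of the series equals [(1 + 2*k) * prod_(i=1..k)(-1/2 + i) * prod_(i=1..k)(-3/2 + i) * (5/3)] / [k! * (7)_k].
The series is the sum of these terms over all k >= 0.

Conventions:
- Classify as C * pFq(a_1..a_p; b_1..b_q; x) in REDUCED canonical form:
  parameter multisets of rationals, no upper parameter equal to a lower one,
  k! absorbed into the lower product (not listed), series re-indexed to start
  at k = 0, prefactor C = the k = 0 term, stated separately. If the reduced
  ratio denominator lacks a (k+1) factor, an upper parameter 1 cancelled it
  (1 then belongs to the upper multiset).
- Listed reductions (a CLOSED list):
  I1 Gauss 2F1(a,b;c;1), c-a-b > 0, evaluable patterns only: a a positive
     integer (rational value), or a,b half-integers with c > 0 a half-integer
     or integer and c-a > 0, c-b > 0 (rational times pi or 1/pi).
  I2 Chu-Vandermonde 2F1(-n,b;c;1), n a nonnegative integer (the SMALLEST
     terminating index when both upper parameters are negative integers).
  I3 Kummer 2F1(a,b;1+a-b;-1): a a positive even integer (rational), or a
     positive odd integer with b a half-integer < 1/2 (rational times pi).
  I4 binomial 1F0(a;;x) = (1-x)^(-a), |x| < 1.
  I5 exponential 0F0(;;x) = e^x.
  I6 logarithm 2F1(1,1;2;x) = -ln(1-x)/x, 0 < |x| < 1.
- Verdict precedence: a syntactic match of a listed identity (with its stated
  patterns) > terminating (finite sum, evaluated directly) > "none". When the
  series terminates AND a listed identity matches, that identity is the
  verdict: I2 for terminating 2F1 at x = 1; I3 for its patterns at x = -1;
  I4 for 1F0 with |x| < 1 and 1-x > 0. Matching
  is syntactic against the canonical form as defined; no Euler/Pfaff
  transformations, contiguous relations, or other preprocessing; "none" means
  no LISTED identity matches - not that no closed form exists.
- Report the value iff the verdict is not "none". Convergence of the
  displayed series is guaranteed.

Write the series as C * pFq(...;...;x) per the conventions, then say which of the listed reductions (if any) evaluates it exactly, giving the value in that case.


Prefactor 5/3, argument 1: 2F1 with upper {-1/2, 3/2} over lower {7}. Verdict: the half-integer Gauss pattern (I1) fires (x = 1; upper {-1/2, 3/2} half-integers, c = 7 in the evaluable pattern). Exact value: (2621440/567567) / pi.

Key observation: with t_0 = 5/3, the running product (C = 5/3, x = 1) telescopes to a rising factorial.
Term ratio: r(k) = 1 * (k-1/2) (k+3/2) / [(k+7) (k+1)] - rational in k. x = 1; t_0 = 5/3; negate the roots.


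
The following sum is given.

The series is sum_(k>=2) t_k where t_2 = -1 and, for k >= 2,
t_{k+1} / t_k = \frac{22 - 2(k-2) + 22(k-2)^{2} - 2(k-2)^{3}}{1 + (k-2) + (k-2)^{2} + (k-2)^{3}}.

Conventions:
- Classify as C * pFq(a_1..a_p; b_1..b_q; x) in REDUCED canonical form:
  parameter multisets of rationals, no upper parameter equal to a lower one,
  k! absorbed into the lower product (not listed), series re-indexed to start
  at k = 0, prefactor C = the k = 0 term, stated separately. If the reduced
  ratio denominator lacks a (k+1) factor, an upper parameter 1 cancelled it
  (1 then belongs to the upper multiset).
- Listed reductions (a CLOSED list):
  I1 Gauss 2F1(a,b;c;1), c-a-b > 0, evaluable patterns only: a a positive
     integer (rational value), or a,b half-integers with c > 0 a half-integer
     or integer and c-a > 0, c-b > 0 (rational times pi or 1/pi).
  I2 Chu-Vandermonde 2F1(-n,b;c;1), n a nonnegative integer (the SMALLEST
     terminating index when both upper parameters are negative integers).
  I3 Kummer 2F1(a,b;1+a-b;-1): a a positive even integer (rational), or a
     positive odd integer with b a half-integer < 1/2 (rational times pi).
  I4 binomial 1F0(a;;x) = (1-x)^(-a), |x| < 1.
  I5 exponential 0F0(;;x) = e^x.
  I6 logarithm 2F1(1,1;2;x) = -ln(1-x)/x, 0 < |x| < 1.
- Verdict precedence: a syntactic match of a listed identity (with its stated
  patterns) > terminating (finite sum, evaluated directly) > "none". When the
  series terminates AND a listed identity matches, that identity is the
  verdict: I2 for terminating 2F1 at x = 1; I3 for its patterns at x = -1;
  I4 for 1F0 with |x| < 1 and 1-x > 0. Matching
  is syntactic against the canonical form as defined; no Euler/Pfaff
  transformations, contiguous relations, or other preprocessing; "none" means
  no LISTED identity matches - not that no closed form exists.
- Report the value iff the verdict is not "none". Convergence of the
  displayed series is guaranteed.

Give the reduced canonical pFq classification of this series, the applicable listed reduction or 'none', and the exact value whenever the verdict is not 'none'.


Canonical form: C = -1 times 1F0 with upper {-11}, lower {-}, x = -2. Verdict: terminating - upper parameter -11 makes this a finite sum (last index 11), evaluated exactly. Sum: -177147.

Structural cue: x = -2 and factor the ratio over Q (prefactor -1): negated roots = parameters.
Term ratio: r(k) = -2 * (k-11) / [(k+1)] - rational in k. x = -2; t_0 = -1; negate the roots.
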